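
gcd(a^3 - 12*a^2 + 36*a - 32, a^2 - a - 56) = a - 8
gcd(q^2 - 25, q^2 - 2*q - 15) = q - 5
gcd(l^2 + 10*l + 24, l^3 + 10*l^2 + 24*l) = l^2 + 10*l + 24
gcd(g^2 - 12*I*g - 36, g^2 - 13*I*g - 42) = g - 6*I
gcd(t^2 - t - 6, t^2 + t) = 1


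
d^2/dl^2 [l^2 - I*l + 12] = 2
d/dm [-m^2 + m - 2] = 1 - 2*m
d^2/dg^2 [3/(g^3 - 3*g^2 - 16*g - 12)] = 6*(3*(1 - g)*(-g^3 + 3*g^2 + 16*g + 12) - (-3*g^2 + 6*g + 16)^2)/(-g^3 + 3*g^2 + 16*g + 12)^3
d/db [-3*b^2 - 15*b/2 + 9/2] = -6*b - 15/2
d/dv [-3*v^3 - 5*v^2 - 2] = v*(-9*v - 10)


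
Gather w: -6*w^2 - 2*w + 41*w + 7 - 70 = -6*w^2 + 39*w - 63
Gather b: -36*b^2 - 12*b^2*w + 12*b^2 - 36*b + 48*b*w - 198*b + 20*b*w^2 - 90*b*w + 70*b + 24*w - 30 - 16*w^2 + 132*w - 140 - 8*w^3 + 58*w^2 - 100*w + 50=b^2*(-12*w - 24) + b*(20*w^2 - 42*w - 164) - 8*w^3 + 42*w^2 + 56*w - 120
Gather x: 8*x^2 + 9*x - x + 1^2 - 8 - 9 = 8*x^2 + 8*x - 16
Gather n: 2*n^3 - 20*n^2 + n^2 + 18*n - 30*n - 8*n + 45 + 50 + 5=2*n^3 - 19*n^2 - 20*n + 100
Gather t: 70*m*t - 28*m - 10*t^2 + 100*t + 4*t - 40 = -28*m - 10*t^2 + t*(70*m + 104) - 40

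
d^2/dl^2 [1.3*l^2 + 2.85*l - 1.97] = 2.60000000000000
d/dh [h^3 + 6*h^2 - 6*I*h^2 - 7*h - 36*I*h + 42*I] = 3*h^2 + 12*h*(1 - I) - 7 - 36*I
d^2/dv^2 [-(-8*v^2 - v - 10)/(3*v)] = 20/(3*v^3)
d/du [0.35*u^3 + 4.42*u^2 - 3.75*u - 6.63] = 1.05*u^2 + 8.84*u - 3.75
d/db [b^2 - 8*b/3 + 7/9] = 2*b - 8/3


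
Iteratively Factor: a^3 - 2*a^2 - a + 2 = (a - 2)*(a^2 - 1) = (a - 2)*(a - 1)*(a + 1)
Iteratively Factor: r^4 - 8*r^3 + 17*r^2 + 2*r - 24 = (r + 1)*(r^3 - 9*r^2 + 26*r - 24) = (r - 3)*(r + 1)*(r^2 - 6*r + 8) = (r - 4)*(r - 3)*(r + 1)*(r - 2)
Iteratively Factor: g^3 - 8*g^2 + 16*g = (g - 4)*(g^2 - 4*g) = g*(g - 4)*(g - 4)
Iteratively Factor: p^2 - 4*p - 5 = (p - 5)*(p + 1)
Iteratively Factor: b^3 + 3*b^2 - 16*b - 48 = (b + 3)*(b^2 - 16) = (b - 4)*(b + 3)*(b + 4)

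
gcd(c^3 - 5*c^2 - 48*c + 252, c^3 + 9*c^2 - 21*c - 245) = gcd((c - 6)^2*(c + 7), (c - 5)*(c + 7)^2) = c + 7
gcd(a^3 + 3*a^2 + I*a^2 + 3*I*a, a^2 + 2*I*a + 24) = 1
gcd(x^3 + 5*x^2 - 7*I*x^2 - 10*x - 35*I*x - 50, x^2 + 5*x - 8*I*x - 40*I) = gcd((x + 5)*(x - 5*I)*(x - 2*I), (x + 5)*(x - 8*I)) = x + 5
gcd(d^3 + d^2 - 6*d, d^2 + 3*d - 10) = d - 2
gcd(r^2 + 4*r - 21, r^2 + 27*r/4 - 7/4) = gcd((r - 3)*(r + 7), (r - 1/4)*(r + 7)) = r + 7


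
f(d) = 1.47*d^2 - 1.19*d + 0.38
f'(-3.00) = -10.01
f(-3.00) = 17.18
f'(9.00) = 25.27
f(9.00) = 108.74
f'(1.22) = 2.40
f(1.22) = 1.12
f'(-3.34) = -11.01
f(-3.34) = 20.75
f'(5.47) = 14.89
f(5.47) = 37.85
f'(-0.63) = -3.04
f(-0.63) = 1.71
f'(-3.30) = -10.89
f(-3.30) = 20.32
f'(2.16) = 5.16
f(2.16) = 4.67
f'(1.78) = 4.04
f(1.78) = 2.92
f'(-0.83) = -3.63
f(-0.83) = 2.38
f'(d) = 2.94*d - 1.19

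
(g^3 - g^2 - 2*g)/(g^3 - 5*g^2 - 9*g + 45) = g*(g^2 - g - 2)/(g^3 - 5*g^2 - 9*g + 45)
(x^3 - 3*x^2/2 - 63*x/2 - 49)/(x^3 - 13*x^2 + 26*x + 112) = (x + 7/2)/(x - 8)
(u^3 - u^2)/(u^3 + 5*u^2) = (u - 1)/(u + 5)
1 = 1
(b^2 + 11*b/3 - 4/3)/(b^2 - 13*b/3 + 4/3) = (b + 4)/(b - 4)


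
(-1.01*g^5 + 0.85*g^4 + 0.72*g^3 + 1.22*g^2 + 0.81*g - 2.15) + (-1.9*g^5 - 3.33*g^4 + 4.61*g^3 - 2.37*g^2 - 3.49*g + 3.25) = -2.91*g^5 - 2.48*g^4 + 5.33*g^3 - 1.15*g^2 - 2.68*g + 1.1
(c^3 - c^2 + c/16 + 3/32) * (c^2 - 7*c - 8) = c^5 - 8*c^4 - 15*c^3/16 + 245*c^2/32 - 37*c/32 - 3/4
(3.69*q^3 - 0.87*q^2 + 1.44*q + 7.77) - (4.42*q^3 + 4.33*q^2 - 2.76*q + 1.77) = -0.73*q^3 - 5.2*q^2 + 4.2*q + 6.0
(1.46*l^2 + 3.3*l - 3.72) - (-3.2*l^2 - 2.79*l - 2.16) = 4.66*l^2 + 6.09*l - 1.56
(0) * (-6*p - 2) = 0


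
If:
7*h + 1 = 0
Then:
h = -1/7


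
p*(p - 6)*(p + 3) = p^3 - 3*p^2 - 18*p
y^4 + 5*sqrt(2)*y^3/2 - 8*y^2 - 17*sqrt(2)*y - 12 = (y - 2*sqrt(2))*(y + sqrt(2)/2)*(y + sqrt(2))*(y + 3*sqrt(2))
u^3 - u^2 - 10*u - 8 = (u - 4)*(u + 1)*(u + 2)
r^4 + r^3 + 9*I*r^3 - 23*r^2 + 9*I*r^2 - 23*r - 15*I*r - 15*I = (r + 1)*(r + I)*(r + 3*I)*(r + 5*I)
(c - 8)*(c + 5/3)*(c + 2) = c^3 - 13*c^2/3 - 26*c - 80/3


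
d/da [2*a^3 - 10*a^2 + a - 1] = 6*a^2 - 20*a + 1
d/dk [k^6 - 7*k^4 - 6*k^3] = k^2*(6*k^3 - 28*k - 18)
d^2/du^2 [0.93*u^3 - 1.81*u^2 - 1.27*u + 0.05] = 5.58*u - 3.62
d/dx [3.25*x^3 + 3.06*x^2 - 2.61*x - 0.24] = 9.75*x^2 + 6.12*x - 2.61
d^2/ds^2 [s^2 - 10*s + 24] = 2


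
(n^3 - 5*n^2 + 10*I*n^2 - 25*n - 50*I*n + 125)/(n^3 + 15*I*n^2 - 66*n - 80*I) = (n^2 + 5*n*(-1 + I) - 25*I)/(n^2 + 10*I*n - 16)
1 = 1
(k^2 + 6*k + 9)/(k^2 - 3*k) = (k^2 + 6*k + 9)/(k*(k - 3))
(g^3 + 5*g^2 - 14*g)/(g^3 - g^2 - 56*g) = (g - 2)/(g - 8)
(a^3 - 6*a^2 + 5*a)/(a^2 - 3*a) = (a^2 - 6*a + 5)/(a - 3)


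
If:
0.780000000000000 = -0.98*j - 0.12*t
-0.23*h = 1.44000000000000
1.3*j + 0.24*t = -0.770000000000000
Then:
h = -6.26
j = -1.20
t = 3.28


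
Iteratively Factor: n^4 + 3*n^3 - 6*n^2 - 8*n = (n + 4)*(n^3 - n^2 - 2*n) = n*(n + 4)*(n^2 - n - 2) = n*(n + 1)*(n + 4)*(n - 2)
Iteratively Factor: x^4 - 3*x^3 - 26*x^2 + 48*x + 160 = (x - 5)*(x^3 + 2*x^2 - 16*x - 32) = (x - 5)*(x + 2)*(x^2 - 16) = (x - 5)*(x + 2)*(x + 4)*(x - 4)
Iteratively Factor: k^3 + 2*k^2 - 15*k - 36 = (k + 3)*(k^2 - k - 12) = (k + 3)^2*(k - 4)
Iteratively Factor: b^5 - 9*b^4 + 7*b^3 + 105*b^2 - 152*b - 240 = (b + 3)*(b^4 - 12*b^3 + 43*b^2 - 24*b - 80) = (b - 4)*(b + 3)*(b^3 - 8*b^2 + 11*b + 20) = (b - 4)*(b + 1)*(b + 3)*(b^2 - 9*b + 20) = (b - 5)*(b - 4)*(b + 1)*(b + 3)*(b - 4)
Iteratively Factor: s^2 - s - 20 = (s - 5)*(s + 4)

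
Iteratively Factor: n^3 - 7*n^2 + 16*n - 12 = (n - 2)*(n^2 - 5*n + 6) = (n - 2)^2*(n - 3)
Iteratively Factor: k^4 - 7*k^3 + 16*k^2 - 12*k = (k - 2)*(k^3 - 5*k^2 + 6*k) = (k - 3)*(k - 2)*(k^2 - 2*k) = k*(k - 3)*(k - 2)*(k - 2)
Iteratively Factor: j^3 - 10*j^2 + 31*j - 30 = (j - 2)*(j^2 - 8*j + 15) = (j - 5)*(j - 2)*(j - 3)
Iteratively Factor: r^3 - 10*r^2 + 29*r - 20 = (r - 1)*(r^2 - 9*r + 20) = (r - 5)*(r - 1)*(r - 4)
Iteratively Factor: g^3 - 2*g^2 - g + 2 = (g - 2)*(g^2 - 1) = (g - 2)*(g - 1)*(g + 1)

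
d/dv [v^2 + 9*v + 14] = 2*v + 9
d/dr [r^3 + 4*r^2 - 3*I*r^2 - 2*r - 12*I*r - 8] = 3*r^2 + r*(8 - 6*I) - 2 - 12*I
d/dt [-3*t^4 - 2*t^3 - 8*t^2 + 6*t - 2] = -12*t^3 - 6*t^2 - 16*t + 6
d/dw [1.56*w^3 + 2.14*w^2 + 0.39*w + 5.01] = 4.68*w^2 + 4.28*w + 0.39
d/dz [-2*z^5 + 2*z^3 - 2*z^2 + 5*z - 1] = -10*z^4 + 6*z^2 - 4*z + 5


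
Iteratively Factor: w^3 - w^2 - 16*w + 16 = (w + 4)*(w^2 - 5*w + 4) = (w - 4)*(w + 4)*(w - 1)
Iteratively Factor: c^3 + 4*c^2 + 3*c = (c + 1)*(c^2 + 3*c) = c*(c + 1)*(c + 3)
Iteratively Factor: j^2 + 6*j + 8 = (j + 4)*(j + 2)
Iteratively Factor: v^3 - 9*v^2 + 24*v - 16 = (v - 1)*(v^2 - 8*v + 16) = (v - 4)*(v - 1)*(v - 4)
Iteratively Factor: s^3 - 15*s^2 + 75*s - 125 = (s - 5)*(s^2 - 10*s + 25) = (s - 5)^2*(s - 5)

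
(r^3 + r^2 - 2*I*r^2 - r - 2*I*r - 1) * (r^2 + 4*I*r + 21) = r^5 + r^4 + 2*I*r^4 + 28*r^3 + 2*I*r^3 + 28*r^2 - 46*I*r^2 - 21*r - 46*I*r - 21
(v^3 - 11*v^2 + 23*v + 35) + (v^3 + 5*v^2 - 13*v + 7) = 2*v^3 - 6*v^2 + 10*v + 42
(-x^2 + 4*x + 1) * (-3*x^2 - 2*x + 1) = 3*x^4 - 10*x^3 - 12*x^2 + 2*x + 1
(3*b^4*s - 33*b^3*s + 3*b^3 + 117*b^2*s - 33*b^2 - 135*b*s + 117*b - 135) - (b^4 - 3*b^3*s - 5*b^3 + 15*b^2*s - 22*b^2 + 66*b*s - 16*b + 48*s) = 3*b^4*s - b^4 - 30*b^3*s + 8*b^3 + 102*b^2*s - 11*b^2 - 201*b*s + 133*b - 48*s - 135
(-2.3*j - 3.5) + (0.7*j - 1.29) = -1.6*j - 4.79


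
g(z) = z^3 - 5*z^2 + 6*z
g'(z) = 3*z^2 - 10*z + 6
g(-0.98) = -11.62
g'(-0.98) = 18.68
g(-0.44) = -3.69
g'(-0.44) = 10.98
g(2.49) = -0.62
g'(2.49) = -0.30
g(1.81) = 0.41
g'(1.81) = -2.27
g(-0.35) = -2.76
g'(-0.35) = 9.87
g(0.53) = 1.92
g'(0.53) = 1.54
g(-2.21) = -48.47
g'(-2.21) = 42.75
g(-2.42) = -57.97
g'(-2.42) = 47.77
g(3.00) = 0.00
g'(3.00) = 3.00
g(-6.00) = -432.00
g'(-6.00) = 174.00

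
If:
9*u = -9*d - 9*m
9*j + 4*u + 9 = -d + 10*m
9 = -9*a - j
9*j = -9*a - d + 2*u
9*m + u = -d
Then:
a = -1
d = 3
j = 0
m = 0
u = -3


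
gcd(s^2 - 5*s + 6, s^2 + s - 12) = s - 3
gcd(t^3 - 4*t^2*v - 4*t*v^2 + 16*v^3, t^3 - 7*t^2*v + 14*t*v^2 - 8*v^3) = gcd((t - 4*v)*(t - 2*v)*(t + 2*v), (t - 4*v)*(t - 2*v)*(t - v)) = t^2 - 6*t*v + 8*v^2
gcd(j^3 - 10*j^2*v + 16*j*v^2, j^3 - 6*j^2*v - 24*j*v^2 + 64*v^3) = j^2 - 10*j*v + 16*v^2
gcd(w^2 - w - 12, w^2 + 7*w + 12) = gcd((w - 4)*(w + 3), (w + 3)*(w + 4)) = w + 3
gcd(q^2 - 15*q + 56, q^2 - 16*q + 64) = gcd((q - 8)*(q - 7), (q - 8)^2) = q - 8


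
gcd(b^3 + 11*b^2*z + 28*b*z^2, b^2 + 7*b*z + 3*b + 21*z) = b + 7*z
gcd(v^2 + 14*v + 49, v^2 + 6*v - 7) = v + 7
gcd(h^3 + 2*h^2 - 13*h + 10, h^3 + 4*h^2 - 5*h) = h^2 + 4*h - 5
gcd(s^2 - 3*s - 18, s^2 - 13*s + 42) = s - 6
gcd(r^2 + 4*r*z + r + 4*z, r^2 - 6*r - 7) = r + 1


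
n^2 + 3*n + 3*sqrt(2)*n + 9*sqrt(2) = (n + 3)*(n + 3*sqrt(2))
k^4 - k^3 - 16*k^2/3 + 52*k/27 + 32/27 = (k - 8/3)*(k - 2/3)*(k + 1/3)*(k + 2)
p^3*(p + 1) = p^4 + p^3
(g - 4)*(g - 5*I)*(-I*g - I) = -I*g^3 - 5*g^2 + 3*I*g^2 + 15*g + 4*I*g + 20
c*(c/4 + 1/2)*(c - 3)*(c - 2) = c^4/4 - 3*c^3/4 - c^2 + 3*c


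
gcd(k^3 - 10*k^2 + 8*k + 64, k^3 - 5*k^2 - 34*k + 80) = k - 8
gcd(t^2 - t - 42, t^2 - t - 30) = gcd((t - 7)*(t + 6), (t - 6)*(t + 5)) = 1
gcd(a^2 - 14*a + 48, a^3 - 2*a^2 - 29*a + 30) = a - 6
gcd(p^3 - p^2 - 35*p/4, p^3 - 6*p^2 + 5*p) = p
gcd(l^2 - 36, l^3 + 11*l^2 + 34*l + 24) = l + 6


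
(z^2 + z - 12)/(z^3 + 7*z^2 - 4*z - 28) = (z^2 + z - 12)/(z^3 + 7*z^2 - 4*z - 28)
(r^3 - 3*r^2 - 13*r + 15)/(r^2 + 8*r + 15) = (r^2 - 6*r + 5)/(r + 5)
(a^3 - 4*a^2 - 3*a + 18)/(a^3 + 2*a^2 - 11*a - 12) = (a^2 - a - 6)/(a^2 + 5*a + 4)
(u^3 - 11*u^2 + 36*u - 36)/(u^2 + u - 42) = (u^2 - 5*u + 6)/(u + 7)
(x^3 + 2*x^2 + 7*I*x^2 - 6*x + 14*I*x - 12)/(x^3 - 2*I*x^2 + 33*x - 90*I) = (x^2 + x*(2 + I) + 2*I)/(x^2 - 8*I*x - 15)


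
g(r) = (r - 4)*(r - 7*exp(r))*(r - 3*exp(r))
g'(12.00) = 9456427805132.07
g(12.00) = 4450016274365.94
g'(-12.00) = 527.99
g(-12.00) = -2304.01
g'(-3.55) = 61.45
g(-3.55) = -102.98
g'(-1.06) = -8.52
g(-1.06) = -37.02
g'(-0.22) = -70.54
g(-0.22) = -64.73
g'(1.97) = -3017.21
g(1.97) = -1913.09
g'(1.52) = -1527.46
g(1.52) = -922.12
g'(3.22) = -7343.28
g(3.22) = -9640.02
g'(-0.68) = -27.20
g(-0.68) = -43.51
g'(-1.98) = 17.86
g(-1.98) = -42.19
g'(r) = (1 - 7*exp(r))*(r - 4)*(r - 3*exp(r)) + (1 - 3*exp(r))*(r - 4)*(r - 7*exp(r)) + (r - 7*exp(r))*(r - 3*exp(r)) = -10*r^2*exp(r) + 3*r^2 + 42*r*exp(2*r) + 20*r*exp(r) - 8*r - 147*exp(2*r) + 40*exp(r)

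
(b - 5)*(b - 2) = b^2 - 7*b + 10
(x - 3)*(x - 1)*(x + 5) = x^3 + x^2 - 17*x + 15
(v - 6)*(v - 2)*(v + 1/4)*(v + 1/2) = v^4 - 29*v^3/4 + 49*v^2/8 + 8*v + 3/2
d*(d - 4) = d^2 - 4*d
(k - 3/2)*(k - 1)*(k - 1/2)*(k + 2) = k^4 - k^3 - 13*k^2/4 + 19*k/4 - 3/2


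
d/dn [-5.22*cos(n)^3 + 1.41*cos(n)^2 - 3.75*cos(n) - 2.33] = (15.66*cos(n)^2 - 2.82*cos(n) + 3.75)*sin(n)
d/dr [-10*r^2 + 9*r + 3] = 9 - 20*r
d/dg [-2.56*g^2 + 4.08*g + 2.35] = 4.08 - 5.12*g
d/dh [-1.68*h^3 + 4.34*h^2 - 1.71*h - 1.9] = -5.04*h^2 + 8.68*h - 1.71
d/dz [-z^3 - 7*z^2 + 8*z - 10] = -3*z^2 - 14*z + 8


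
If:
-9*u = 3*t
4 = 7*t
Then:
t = 4/7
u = -4/21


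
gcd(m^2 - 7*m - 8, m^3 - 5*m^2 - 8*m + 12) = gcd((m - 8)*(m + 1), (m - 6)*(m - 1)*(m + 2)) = 1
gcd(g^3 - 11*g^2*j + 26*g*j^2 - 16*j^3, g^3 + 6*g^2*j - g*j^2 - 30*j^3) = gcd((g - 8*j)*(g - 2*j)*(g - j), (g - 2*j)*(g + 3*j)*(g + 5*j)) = g - 2*j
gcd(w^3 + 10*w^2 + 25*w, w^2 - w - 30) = w + 5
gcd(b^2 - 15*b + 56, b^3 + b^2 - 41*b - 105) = b - 7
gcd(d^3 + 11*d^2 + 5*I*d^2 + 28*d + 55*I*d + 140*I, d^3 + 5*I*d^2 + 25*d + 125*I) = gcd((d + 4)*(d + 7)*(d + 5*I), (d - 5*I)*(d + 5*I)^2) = d + 5*I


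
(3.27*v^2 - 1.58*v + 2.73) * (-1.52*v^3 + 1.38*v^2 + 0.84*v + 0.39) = -4.9704*v^5 + 6.9142*v^4 - 3.5832*v^3 + 3.7155*v^2 + 1.677*v + 1.0647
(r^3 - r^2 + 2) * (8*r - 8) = 8*r^4 - 16*r^3 + 8*r^2 + 16*r - 16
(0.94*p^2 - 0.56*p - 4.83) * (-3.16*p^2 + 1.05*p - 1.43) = -2.9704*p^4 + 2.7566*p^3 + 13.3306*p^2 - 4.2707*p + 6.9069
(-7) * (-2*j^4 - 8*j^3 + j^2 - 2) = 14*j^4 + 56*j^3 - 7*j^2 + 14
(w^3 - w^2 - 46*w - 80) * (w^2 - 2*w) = w^5 - 3*w^4 - 44*w^3 + 12*w^2 + 160*w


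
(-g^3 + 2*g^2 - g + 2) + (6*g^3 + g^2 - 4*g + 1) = 5*g^3 + 3*g^2 - 5*g + 3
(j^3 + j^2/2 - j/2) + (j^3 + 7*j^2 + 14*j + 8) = 2*j^3 + 15*j^2/2 + 27*j/2 + 8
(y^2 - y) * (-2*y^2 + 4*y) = -2*y^4 + 6*y^3 - 4*y^2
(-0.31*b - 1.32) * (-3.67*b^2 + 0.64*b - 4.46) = 1.1377*b^3 + 4.646*b^2 + 0.5378*b + 5.8872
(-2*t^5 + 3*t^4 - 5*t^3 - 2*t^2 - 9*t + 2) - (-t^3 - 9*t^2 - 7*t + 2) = -2*t^5 + 3*t^4 - 4*t^3 + 7*t^2 - 2*t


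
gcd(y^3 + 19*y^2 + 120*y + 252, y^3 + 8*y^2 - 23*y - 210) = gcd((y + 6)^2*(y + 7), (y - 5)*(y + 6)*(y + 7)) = y^2 + 13*y + 42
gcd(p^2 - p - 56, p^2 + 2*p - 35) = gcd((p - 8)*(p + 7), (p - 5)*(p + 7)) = p + 7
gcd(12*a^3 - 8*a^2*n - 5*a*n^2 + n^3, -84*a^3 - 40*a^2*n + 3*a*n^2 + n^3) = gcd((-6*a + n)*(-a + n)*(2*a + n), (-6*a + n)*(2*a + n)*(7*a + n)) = 12*a^2 + 4*a*n - n^2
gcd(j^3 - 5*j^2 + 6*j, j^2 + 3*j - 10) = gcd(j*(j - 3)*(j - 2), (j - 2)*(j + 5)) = j - 2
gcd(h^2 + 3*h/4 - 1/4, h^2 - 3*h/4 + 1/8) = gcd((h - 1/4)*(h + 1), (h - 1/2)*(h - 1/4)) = h - 1/4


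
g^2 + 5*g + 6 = (g + 2)*(g + 3)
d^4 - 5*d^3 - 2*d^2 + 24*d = d*(d - 4)*(d - 3)*(d + 2)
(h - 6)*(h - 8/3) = h^2 - 26*h/3 + 16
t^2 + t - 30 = (t - 5)*(t + 6)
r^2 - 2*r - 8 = (r - 4)*(r + 2)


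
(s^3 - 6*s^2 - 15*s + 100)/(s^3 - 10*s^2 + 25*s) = (s + 4)/s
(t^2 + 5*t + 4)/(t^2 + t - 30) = (t^2 + 5*t + 4)/(t^2 + t - 30)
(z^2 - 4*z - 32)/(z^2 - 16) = (z - 8)/(z - 4)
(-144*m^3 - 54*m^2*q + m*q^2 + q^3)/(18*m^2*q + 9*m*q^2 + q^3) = (-8*m + q)/q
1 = 1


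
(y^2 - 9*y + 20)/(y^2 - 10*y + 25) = (y - 4)/(y - 5)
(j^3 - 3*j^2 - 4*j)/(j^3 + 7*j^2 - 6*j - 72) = j*(j^2 - 3*j - 4)/(j^3 + 7*j^2 - 6*j - 72)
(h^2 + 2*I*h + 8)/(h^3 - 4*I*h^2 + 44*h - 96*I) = (h + 4*I)/(h^2 - 2*I*h + 48)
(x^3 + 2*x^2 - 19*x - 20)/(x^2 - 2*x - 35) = (x^2 - 3*x - 4)/(x - 7)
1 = 1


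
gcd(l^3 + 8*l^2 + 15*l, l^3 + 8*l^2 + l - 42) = l + 3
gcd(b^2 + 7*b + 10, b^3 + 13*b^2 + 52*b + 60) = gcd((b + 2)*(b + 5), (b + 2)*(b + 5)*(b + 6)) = b^2 + 7*b + 10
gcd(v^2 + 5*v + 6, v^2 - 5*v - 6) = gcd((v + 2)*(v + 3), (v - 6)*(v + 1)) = 1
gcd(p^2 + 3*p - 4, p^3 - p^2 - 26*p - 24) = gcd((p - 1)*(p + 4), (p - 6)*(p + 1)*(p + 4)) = p + 4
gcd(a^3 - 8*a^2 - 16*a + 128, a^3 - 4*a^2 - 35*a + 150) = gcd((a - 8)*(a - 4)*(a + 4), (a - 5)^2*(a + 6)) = 1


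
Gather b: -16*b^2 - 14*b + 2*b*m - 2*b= -16*b^2 + b*(2*m - 16)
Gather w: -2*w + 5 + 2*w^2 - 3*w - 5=2*w^2 - 5*w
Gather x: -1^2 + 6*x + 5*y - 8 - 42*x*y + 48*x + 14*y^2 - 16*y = x*(54 - 42*y) + 14*y^2 - 11*y - 9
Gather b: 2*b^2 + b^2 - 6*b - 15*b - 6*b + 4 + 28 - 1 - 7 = 3*b^2 - 27*b + 24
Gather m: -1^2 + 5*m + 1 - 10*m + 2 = 2 - 5*m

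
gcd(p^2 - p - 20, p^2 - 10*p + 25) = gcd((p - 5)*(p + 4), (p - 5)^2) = p - 5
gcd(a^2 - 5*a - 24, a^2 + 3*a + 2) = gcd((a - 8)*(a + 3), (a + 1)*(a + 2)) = 1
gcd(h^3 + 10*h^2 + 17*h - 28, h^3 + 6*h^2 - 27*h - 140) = h^2 + 11*h + 28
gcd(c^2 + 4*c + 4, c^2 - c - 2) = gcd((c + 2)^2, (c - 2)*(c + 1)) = 1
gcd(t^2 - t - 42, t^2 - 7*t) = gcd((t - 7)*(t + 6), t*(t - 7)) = t - 7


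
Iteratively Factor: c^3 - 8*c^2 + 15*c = (c - 5)*(c^2 - 3*c) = c*(c - 5)*(c - 3)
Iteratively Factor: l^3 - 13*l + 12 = (l - 1)*(l^2 + l - 12) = (l - 3)*(l - 1)*(l + 4)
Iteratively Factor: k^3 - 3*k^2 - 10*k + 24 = (k + 3)*(k^2 - 6*k + 8) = (k - 2)*(k + 3)*(k - 4)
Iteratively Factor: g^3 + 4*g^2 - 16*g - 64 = (g + 4)*(g^2 - 16) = (g + 4)^2*(g - 4)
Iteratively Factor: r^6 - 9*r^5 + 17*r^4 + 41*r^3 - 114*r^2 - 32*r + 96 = (r - 1)*(r^5 - 8*r^4 + 9*r^3 + 50*r^2 - 64*r - 96) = (r - 4)*(r - 1)*(r^4 - 4*r^3 - 7*r^2 + 22*r + 24) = (r - 4)*(r - 1)*(r + 2)*(r^3 - 6*r^2 + 5*r + 12) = (r - 4)*(r - 1)*(r + 1)*(r + 2)*(r^2 - 7*r + 12) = (r - 4)*(r - 3)*(r - 1)*(r + 1)*(r + 2)*(r - 4)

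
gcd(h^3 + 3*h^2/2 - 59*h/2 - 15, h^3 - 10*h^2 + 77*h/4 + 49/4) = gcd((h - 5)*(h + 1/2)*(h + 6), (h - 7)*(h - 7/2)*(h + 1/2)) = h + 1/2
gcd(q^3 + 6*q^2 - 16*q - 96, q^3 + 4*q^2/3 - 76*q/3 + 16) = q^2 + 2*q - 24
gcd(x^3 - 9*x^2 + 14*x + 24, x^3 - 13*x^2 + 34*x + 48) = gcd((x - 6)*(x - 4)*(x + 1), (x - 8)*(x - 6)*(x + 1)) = x^2 - 5*x - 6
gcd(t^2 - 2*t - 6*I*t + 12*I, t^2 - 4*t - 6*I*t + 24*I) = t - 6*I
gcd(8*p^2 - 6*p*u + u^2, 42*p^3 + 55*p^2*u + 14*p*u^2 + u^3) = 1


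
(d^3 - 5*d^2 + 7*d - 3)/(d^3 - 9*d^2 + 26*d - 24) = (d^2 - 2*d + 1)/(d^2 - 6*d + 8)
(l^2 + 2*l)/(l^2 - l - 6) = l/(l - 3)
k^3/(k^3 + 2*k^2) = k/(k + 2)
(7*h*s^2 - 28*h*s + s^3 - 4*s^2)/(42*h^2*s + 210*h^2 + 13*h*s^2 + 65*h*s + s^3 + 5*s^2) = s*(s - 4)/(6*h*s + 30*h + s^2 + 5*s)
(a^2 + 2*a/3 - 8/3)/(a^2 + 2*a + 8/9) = 3*(3*a^2 + 2*a - 8)/(9*a^2 + 18*a + 8)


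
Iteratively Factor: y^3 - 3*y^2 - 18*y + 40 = (y - 2)*(y^2 - y - 20) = (y - 2)*(y + 4)*(y - 5)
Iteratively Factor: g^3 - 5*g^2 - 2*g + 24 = (g + 2)*(g^2 - 7*g + 12) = (g - 3)*(g + 2)*(g - 4)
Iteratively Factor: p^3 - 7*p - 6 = (p - 3)*(p^2 + 3*p + 2) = (p - 3)*(p + 1)*(p + 2)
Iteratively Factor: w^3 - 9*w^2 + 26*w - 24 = (w - 2)*(w^2 - 7*w + 12) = (w - 3)*(w - 2)*(w - 4)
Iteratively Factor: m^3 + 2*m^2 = (m)*(m^2 + 2*m) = m*(m + 2)*(m)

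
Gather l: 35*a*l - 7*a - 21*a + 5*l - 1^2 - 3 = -28*a + l*(35*a + 5) - 4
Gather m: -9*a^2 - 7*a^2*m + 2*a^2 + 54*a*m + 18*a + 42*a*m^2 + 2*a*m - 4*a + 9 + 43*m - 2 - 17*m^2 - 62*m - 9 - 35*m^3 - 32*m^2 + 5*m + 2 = -7*a^2 + 14*a - 35*m^3 + m^2*(42*a - 49) + m*(-7*a^2 + 56*a - 14)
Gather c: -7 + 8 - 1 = 0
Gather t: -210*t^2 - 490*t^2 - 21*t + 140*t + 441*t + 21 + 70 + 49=-700*t^2 + 560*t + 140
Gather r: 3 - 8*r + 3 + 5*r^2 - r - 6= 5*r^2 - 9*r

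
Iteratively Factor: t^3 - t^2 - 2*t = (t - 2)*(t^2 + t) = t*(t - 2)*(t + 1)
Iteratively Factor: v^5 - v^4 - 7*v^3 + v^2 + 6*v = (v)*(v^4 - v^3 - 7*v^2 + v + 6) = v*(v + 2)*(v^3 - 3*v^2 - v + 3) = v*(v - 1)*(v + 2)*(v^2 - 2*v - 3) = v*(v - 3)*(v - 1)*(v + 2)*(v + 1)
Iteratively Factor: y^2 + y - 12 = (y + 4)*(y - 3)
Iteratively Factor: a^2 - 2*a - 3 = (a - 3)*(a + 1)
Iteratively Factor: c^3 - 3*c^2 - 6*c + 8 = (c + 2)*(c^2 - 5*c + 4) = (c - 1)*(c + 2)*(c - 4)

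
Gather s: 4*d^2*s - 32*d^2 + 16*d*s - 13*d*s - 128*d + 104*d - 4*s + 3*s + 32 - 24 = -32*d^2 - 24*d + s*(4*d^2 + 3*d - 1) + 8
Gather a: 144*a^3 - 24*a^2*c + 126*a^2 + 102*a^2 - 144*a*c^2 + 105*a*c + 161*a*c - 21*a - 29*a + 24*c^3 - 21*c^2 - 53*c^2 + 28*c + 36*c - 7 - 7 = 144*a^3 + a^2*(228 - 24*c) + a*(-144*c^2 + 266*c - 50) + 24*c^3 - 74*c^2 + 64*c - 14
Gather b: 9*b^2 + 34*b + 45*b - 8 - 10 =9*b^2 + 79*b - 18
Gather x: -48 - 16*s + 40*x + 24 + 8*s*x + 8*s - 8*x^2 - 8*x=-8*s - 8*x^2 + x*(8*s + 32) - 24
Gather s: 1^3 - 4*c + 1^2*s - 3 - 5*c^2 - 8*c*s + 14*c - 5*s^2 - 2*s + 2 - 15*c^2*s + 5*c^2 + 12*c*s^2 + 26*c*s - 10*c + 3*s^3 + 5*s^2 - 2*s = 12*c*s^2 + 3*s^3 + s*(-15*c^2 + 18*c - 3)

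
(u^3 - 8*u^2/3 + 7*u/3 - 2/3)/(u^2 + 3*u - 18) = (3*u^3 - 8*u^2 + 7*u - 2)/(3*(u^2 + 3*u - 18))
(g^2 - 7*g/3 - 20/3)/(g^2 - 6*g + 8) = (g + 5/3)/(g - 2)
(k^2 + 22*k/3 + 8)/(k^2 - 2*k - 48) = (k + 4/3)/(k - 8)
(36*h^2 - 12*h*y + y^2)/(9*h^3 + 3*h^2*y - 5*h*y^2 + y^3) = (36*h^2 - 12*h*y + y^2)/(9*h^3 + 3*h^2*y - 5*h*y^2 + y^3)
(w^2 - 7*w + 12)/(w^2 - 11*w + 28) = (w - 3)/(w - 7)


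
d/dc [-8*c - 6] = -8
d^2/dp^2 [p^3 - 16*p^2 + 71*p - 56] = 6*p - 32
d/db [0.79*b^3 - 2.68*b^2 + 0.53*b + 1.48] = 2.37*b^2 - 5.36*b + 0.53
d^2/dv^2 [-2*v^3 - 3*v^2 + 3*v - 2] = -12*v - 6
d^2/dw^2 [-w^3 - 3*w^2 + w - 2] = -6*w - 6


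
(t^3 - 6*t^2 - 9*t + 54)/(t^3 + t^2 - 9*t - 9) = (t - 6)/(t + 1)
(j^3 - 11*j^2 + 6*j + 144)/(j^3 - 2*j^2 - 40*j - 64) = (j^2 - 3*j - 18)/(j^2 + 6*j + 8)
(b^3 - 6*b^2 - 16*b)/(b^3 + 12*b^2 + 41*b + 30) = b*(b^2 - 6*b - 16)/(b^3 + 12*b^2 + 41*b + 30)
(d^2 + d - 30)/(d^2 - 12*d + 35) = (d + 6)/(d - 7)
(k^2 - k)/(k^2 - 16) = k*(k - 1)/(k^2 - 16)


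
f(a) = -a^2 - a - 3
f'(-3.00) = 5.00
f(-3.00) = -9.00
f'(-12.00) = 23.00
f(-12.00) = -135.00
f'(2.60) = -6.20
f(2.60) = -12.36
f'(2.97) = -6.94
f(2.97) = -14.79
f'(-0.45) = -0.10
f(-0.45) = -2.75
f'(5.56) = -12.12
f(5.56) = -39.47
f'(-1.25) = 1.50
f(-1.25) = -3.31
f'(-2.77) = 4.54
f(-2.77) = -7.90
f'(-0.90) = 0.80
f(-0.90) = -2.91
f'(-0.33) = -0.34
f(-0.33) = -2.78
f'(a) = -2*a - 1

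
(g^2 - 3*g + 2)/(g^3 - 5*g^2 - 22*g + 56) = (g - 1)/(g^2 - 3*g - 28)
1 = 1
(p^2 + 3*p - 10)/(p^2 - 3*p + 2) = (p + 5)/(p - 1)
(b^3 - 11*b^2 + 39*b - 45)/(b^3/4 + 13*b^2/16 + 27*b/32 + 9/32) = 32*(b^3 - 11*b^2 + 39*b - 45)/(8*b^3 + 26*b^2 + 27*b + 9)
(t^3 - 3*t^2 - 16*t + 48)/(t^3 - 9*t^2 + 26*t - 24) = (t + 4)/(t - 2)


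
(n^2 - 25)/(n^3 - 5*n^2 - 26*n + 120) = (n - 5)/(n^2 - 10*n + 24)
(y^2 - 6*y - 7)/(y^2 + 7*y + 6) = (y - 7)/(y + 6)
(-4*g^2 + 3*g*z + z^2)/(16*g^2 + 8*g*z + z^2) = (-g + z)/(4*g + z)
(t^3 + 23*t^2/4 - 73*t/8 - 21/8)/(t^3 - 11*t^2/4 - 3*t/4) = (2*t^2 + 11*t - 21)/(2*t*(t - 3))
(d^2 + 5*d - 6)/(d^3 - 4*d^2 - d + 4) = (d + 6)/(d^2 - 3*d - 4)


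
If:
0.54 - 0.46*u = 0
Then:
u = 1.17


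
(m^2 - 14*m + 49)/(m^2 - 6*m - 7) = (m - 7)/(m + 1)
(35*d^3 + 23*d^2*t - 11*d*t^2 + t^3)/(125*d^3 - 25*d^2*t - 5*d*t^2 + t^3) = (-7*d^2 - 6*d*t + t^2)/(-25*d^2 + t^2)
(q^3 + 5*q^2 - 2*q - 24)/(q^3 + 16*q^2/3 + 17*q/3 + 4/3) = 3*(q^2 + q - 6)/(3*q^2 + 4*q + 1)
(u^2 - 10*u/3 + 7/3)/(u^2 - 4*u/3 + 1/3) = (3*u - 7)/(3*u - 1)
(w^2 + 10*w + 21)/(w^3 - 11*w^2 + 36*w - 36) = (w^2 + 10*w + 21)/(w^3 - 11*w^2 + 36*w - 36)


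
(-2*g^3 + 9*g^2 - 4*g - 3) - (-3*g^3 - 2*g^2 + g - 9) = g^3 + 11*g^2 - 5*g + 6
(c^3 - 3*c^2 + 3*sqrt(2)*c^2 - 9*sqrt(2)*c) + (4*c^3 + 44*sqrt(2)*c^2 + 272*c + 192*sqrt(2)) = 5*c^3 - 3*c^2 + 47*sqrt(2)*c^2 - 9*sqrt(2)*c + 272*c + 192*sqrt(2)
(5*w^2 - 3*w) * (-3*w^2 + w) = -15*w^4 + 14*w^3 - 3*w^2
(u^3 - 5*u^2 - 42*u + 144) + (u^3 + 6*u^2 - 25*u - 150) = 2*u^3 + u^2 - 67*u - 6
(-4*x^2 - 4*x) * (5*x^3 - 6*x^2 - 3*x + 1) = -20*x^5 + 4*x^4 + 36*x^3 + 8*x^2 - 4*x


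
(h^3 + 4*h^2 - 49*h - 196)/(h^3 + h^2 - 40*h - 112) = (h + 7)/(h + 4)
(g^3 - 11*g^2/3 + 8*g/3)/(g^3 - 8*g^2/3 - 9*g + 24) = g*(g - 1)/(g^2 - 9)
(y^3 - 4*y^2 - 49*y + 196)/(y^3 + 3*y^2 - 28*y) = (y - 7)/y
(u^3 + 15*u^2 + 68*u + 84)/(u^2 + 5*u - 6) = (u^2 + 9*u + 14)/(u - 1)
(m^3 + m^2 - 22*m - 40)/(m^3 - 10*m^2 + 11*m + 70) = (m + 4)/(m - 7)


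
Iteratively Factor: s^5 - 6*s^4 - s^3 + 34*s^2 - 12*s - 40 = (s - 2)*(s^4 - 4*s^3 - 9*s^2 + 16*s + 20) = (s - 2)*(s + 2)*(s^3 - 6*s^2 + 3*s + 10) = (s - 2)*(s + 1)*(s + 2)*(s^2 - 7*s + 10) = (s - 5)*(s - 2)*(s + 1)*(s + 2)*(s - 2)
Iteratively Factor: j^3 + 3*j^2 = (j)*(j^2 + 3*j) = j^2*(j + 3)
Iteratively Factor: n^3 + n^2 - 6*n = (n - 2)*(n^2 + 3*n) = (n - 2)*(n + 3)*(n)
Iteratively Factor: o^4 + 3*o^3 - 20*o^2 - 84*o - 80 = (o - 5)*(o^3 + 8*o^2 + 20*o + 16) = (o - 5)*(o + 2)*(o^2 + 6*o + 8) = (o - 5)*(o + 2)*(o + 4)*(o + 2)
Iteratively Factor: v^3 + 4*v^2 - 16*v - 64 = (v - 4)*(v^2 + 8*v + 16) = (v - 4)*(v + 4)*(v + 4)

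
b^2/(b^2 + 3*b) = b/(b + 3)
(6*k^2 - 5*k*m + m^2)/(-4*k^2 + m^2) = (-3*k + m)/(2*k + m)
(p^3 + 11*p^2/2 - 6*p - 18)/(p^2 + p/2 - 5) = (2*p^2 + 15*p + 18)/(2*p + 5)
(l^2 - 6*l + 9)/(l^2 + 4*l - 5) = (l^2 - 6*l + 9)/(l^2 + 4*l - 5)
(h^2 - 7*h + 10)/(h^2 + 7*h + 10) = (h^2 - 7*h + 10)/(h^2 + 7*h + 10)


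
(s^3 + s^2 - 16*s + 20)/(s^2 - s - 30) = (s^2 - 4*s + 4)/(s - 6)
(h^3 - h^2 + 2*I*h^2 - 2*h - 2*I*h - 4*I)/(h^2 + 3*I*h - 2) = (h^2 - h - 2)/(h + I)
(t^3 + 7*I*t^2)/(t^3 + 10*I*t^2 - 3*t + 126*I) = t^2/(t^2 + 3*I*t + 18)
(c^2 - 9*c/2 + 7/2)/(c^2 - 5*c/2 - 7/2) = (c - 1)/(c + 1)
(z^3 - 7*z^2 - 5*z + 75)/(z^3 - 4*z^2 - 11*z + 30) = (z - 5)/(z - 2)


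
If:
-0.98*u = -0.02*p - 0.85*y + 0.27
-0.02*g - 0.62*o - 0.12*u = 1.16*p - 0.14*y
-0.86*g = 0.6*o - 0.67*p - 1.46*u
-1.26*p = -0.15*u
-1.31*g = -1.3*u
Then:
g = 0.05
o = 0.06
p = 0.01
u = 0.05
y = 0.38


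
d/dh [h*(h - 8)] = 2*h - 8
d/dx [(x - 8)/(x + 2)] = 10/(x + 2)^2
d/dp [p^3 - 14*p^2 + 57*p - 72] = 3*p^2 - 28*p + 57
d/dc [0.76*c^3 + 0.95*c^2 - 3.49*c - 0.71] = 2.28*c^2 + 1.9*c - 3.49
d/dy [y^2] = 2*y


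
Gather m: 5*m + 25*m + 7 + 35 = 30*m + 42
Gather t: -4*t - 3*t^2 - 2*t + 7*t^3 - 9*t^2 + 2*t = 7*t^3 - 12*t^2 - 4*t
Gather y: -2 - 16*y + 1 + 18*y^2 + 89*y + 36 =18*y^2 + 73*y + 35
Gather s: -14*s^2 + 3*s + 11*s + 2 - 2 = -14*s^2 + 14*s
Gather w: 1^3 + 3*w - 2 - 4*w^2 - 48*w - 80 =-4*w^2 - 45*w - 81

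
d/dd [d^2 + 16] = 2*d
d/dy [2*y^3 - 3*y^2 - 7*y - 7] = 6*y^2 - 6*y - 7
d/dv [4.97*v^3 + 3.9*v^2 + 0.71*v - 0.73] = 14.91*v^2 + 7.8*v + 0.71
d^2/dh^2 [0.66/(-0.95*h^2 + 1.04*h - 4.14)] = (1.1913*h^2 - 1.30416*h - 0.66*(1.9*h - 1.04)*(3.8*h - 2.08) + 5.19156)/(0.95*h^2 - 1.04*h + 4.14)^3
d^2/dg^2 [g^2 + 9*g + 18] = 2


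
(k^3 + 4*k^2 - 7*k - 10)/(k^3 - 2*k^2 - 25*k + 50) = (k + 1)/(k - 5)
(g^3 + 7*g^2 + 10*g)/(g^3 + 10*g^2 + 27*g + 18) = g*(g^2 + 7*g + 10)/(g^3 + 10*g^2 + 27*g + 18)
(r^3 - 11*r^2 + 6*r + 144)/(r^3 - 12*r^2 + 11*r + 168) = (r - 6)/(r - 7)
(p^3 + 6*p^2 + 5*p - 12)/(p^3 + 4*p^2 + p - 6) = (p + 4)/(p + 2)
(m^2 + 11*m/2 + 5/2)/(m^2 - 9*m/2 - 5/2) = (m + 5)/(m - 5)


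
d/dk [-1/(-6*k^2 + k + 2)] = (1 - 12*k)/(-6*k^2 + k + 2)^2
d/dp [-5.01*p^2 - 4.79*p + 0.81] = -10.02*p - 4.79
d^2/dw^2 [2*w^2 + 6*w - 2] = 4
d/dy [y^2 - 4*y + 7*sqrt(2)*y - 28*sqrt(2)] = 2*y - 4 + 7*sqrt(2)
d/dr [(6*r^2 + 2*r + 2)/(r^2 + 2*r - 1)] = 2*(5*r^2 - 8*r - 3)/(r^4 + 4*r^3 + 2*r^2 - 4*r + 1)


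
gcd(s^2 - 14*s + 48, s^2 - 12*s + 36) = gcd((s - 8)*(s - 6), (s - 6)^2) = s - 6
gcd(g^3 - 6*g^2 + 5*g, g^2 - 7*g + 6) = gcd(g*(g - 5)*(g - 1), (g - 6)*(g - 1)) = g - 1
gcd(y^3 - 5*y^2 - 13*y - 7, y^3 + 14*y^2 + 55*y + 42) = y + 1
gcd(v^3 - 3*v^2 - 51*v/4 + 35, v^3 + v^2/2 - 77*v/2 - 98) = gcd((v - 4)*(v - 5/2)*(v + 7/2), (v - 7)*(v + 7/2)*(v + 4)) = v + 7/2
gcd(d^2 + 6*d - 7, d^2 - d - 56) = d + 7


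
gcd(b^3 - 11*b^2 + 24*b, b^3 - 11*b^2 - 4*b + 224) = b - 8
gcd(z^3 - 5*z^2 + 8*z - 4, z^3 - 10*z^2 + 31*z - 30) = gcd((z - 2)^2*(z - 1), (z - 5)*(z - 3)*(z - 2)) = z - 2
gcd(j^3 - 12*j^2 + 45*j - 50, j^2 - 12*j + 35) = j - 5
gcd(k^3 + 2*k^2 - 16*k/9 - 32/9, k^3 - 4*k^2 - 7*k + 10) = k + 2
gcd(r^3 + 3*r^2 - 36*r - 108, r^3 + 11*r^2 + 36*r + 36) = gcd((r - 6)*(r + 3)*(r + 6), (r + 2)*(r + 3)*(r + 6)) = r^2 + 9*r + 18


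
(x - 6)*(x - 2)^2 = x^3 - 10*x^2 + 28*x - 24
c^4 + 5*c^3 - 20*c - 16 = (c - 2)*(c + 1)*(c + 2)*(c + 4)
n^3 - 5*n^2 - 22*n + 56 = (n - 7)*(n - 2)*(n + 4)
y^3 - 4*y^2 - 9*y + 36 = (y - 4)*(y - 3)*(y + 3)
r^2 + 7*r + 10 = (r + 2)*(r + 5)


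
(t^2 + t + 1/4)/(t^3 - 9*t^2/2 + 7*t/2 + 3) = (t + 1/2)/(t^2 - 5*t + 6)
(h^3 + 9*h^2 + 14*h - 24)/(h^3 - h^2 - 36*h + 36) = (h + 4)/(h - 6)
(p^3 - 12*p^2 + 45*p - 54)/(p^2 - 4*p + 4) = (p^3 - 12*p^2 + 45*p - 54)/(p^2 - 4*p + 4)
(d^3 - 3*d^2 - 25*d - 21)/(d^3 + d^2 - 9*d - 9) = (d - 7)/(d - 3)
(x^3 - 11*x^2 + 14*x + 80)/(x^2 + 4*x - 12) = (x^3 - 11*x^2 + 14*x + 80)/(x^2 + 4*x - 12)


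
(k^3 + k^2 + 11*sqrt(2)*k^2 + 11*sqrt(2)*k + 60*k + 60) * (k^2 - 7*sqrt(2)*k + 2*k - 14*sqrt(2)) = k^5 + 3*k^4 + 4*sqrt(2)*k^4 - 92*k^3 + 12*sqrt(2)*k^3 - 412*sqrt(2)*k^2 - 282*k^2 - 1260*sqrt(2)*k - 188*k - 840*sqrt(2)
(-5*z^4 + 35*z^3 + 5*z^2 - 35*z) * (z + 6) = -5*z^5 + 5*z^4 + 215*z^3 - 5*z^2 - 210*z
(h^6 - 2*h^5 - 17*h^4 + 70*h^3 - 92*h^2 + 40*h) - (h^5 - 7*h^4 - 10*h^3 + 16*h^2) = h^6 - 3*h^5 - 10*h^4 + 80*h^3 - 108*h^2 + 40*h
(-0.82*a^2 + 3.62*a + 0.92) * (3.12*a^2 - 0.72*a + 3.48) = -2.5584*a^4 + 11.8848*a^3 - 2.5896*a^2 + 11.9352*a + 3.2016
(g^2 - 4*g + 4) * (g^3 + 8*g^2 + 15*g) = g^5 + 4*g^4 - 13*g^3 - 28*g^2 + 60*g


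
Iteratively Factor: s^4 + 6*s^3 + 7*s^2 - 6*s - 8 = (s + 4)*(s^3 + 2*s^2 - s - 2) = (s - 1)*(s + 4)*(s^2 + 3*s + 2) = (s - 1)*(s + 1)*(s + 4)*(s + 2)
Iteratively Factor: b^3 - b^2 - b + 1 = (b + 1)*(b^2 - 2*b + 1) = (b - 1)*(b + 1)*(b - 1)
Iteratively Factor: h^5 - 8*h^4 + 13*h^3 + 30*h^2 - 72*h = (h)*(h^4 - 8*h^3 + 13*h^2 + 30*h - 72) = h*(h - 3)*(h^3 - 5*h^2 - 2*h + 24) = h*(h - 4)*(h - 3)*(h^2 - h - 6) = h*(h - 4)*(h - 3)*(h + 2)*(h - 3)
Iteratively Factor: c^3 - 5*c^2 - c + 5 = (c - 5)*(c^2 - 1) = (c - 5)*(c + 1)*(c - 1)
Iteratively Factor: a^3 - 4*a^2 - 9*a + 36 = (a - 4)*(a^2 - 9) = (a - 4)*(a - 3)*(a + 3)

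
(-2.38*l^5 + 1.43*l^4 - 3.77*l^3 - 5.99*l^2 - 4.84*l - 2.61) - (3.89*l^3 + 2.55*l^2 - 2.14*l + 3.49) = -2.38*l^5 + 1.43*l^4 - 7.66*l^3 - 8.54*l^2 - 2.7*l - 6.1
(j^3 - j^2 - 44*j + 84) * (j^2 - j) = j^5 - 2*j^4 - 43*j^3 + 128*j^2 - 84*j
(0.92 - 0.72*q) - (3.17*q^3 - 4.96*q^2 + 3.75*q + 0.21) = -3.17*q^3 + 4.96*q^2 - 4.47*q + 0.71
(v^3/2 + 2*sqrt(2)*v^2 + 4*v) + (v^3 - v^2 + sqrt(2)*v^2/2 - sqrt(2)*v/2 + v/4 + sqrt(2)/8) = 3*v^3/2 - v^2 + 5*sqrt(2)*v^2/2 - sqrt(2)*v/2 + 17*v/4 + sqrt(2)/8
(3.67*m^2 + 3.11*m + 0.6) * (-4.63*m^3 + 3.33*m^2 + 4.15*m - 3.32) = -16.9921*m^5 - 2.1782*m^4 + 22.8088*m^3 + 2.7201*m^2 - 7.8352*m - 1.992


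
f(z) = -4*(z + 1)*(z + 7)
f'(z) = -8*z - 32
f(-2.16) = 22.46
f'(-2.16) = -14.72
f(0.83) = -57.32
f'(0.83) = -38.64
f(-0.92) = -1.95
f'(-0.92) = -24.64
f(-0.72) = -7.03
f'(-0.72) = -26.24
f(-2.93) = 31.42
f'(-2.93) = -8.56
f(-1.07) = 1.66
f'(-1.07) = -23.44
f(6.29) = -387.54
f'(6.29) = -82.32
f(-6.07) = 18.86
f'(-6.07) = 16.56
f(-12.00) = -220.00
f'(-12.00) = 64.00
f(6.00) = -364.00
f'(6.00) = -80.00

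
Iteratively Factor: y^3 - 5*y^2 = (y)*(y^2 - 5*y) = y*(y - 5)*(y)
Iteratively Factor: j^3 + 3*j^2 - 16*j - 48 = (j + 4)*(j^2 - j - 12) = (j - 4)*(j + 4)*(j + 3)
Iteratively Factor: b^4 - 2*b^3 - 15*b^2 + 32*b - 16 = (b - 4)*(b^3 + 2*b^2 - 7*b + 4) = (b - 4)*(b + 4)*(b^2 - 2*b + 1) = (b - 4)*(b - 1)*(b + 4)*(b - 1)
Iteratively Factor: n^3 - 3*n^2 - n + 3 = (n - 1)*(n^2 - 2*n - 3) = (n - 3)*(n - 1)*(n + 1)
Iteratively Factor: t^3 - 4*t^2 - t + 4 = (t - 4)*(t^2 - 1) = (t - 4)*(t + 1)*(t - 1)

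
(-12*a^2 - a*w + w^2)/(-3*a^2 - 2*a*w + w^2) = (12*a^2 + a*w - w^2)/(3*a^2 + 2*a*w - w^2)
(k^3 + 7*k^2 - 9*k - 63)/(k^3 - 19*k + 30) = (k^2 + 10*k + 21)/(k^2 + 3*k - 10)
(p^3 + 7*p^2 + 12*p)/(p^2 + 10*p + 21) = p*(p + 4)/(p + 7)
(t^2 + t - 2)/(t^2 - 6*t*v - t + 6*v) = (t + 2)/(t - 6*v)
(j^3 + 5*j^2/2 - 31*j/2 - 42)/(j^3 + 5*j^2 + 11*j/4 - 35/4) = 2*(j^2 - j - 12)/(2*j^2 + 3*j - 5)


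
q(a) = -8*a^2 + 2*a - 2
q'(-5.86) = 95.76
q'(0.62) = -7.92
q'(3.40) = -52.40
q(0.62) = -3.84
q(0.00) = -2.00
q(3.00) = -68.00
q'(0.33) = -3.28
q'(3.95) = -61.20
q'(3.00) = -46.00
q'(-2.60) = 43.60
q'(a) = 2 - 16*a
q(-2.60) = -61.28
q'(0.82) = -11.12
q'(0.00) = 2.00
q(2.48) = -46.24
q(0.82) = -5.74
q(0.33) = -2.21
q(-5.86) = -288.44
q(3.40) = -87.68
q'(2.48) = -37.68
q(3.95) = -118.92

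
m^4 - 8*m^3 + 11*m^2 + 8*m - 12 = (m - 6)*(m - 2)*(m - 1)*(m + 1)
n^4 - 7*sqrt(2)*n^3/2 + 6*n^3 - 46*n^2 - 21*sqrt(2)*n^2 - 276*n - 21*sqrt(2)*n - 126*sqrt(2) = (n + 6)*(n - 7*sqrt(2))*(n + sqrt(2)/2)*(n + 3*sqrt(2))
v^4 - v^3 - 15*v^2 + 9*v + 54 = (v - 3)^2*(v + 2)*(v + 3)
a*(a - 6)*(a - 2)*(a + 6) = a^4 - 2*a^3 - 36*a^2 + 72*a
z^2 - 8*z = z*(z - 8)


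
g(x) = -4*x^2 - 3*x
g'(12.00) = -99.00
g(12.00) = -612.00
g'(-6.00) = 45.00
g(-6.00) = -126.00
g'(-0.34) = -0.28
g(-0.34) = 0.56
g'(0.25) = -5.00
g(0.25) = -1.00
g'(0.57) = -7.56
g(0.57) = -3.01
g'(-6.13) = 46.04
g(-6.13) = -131.92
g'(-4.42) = 32.36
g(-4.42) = -64.89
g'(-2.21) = 14.68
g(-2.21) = -12.91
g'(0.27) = -5.16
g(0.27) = -1.10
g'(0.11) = -3.88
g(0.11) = -0.38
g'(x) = -8*x - 3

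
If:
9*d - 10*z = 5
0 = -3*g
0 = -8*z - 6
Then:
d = -5/18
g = 0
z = -3/4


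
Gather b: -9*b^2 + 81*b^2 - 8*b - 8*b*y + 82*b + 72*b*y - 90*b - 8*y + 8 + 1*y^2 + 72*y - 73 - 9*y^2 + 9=72*b^2 + b*(64*y - 16) - 8*y^2 + 64*y - 56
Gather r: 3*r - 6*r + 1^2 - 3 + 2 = -3*r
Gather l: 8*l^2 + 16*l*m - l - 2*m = 8*l^2 + l*(16*m - 1) - 2*m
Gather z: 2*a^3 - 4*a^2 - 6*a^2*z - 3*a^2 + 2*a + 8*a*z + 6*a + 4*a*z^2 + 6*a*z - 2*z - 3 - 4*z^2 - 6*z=2*a^3 - 7*a^2 + 8*a + z^2*(4*a - 4) + z*(-6*a^2 + 14*a - 8) - 3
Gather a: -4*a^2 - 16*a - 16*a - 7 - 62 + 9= -4*a^2 - 32*a - 60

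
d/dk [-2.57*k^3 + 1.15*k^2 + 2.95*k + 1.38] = -7.71*k^2 + 2.3*k + 2.95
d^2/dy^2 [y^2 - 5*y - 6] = 2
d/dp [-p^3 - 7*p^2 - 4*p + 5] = -3*p^2 - 14*p - 4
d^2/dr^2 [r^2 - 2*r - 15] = 2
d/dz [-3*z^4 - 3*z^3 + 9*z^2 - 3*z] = -12*z^3 - 9*z^2 + 18*z - 3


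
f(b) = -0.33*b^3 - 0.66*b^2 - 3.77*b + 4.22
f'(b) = -0.99*b^2 - 1.32*b - 3.77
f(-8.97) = 223.11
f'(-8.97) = -71.59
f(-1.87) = 11.12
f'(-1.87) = -4.76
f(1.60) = -4.85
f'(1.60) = -8.42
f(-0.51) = 6.01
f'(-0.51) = -3.35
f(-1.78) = 10.70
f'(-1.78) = -4.56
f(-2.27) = 13.24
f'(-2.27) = -5.87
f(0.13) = 3.72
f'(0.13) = -3.96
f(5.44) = -88.95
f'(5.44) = -40.25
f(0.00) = 4.22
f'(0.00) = -3.77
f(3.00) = -21.94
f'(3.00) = -16.64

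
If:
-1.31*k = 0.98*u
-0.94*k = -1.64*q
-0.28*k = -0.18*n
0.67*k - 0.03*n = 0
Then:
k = 0.00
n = 0.00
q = 0.00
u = 0.00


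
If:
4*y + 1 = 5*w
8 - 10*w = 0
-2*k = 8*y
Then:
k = -3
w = 4/5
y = 3/4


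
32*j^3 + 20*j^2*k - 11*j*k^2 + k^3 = (-8*j + k)*(-4*j + k)*(j + k)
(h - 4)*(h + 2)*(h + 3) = h^3 + h^2 - 14*h - 24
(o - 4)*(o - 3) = o^2 - 7*o + 12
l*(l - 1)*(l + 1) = l^3 - l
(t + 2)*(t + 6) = t^2 + 8*t + 12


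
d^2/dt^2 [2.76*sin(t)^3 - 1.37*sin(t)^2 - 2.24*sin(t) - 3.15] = 0.169999999999998*sin(t) + 6.21*sin(3*t) - 2.74*cos(2*t)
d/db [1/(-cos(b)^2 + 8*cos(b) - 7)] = 2*(4 - cos(b))*sin(b)/(cos(b)^2 - 8*cos(b) + 7)^2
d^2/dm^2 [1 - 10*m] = 0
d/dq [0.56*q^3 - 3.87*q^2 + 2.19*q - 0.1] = 1.68*q^2 - 7.74*q + 2.19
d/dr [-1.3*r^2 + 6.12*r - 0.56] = 6.12 - 2.6*r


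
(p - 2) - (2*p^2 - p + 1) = -2*p^2 + 2*p - 3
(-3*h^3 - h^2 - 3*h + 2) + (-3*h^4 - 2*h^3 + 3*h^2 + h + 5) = -3*h^4 - 5*h^3 + 2*h^2 - 2*h + 7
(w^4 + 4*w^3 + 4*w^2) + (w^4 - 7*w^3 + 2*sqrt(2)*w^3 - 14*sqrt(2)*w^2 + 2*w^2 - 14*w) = 2*w^4 - 3*w^3 + 2*sqrt(2)*w^3 - 14*sqrt(2)*w^2 + 6*w^2 - 14*w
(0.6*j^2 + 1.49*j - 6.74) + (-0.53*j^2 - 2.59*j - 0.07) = 0.07*j^2 - 1.1*j - 6.81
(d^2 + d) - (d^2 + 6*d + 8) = -5*d - 8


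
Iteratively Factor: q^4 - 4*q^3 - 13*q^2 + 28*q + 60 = (q - 3)*(q^3 - q^2 - 16*q - 20) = (q - 3)*(q + 2)*(q^2 - 3*q - 10) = (q - 3)*(q + 2)^2*(q - 5)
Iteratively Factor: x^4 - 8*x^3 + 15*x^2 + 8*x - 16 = (x - 4)*(x^3 - 4*x^2 - x + 4) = (x - 4)*(x - 1)*(x^2 - 3*x - 4) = (x - 4)^2*(x - 1)*(x + 1)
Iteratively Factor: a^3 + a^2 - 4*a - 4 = (a + 1)*(a^2 - 4) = (a + 1)*(a + 2)*(a - 2)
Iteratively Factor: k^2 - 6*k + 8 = (k - 2)*(k - 4)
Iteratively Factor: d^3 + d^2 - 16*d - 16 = (d + 1)*(d^2 - 16) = (d + 1)*(d + 4)*(d - 4)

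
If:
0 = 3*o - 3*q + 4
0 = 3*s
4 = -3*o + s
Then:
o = -4/3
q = 0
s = 0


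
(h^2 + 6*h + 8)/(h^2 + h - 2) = (h + 4)/(h - 1)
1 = 1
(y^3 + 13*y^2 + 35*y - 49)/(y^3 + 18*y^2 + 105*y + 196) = (y - 1)/(y + 4)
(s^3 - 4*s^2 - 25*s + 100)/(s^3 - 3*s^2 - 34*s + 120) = (s + 5)/(s + 6)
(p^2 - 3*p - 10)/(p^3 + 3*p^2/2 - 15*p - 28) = 2*(p - 5)/(2*p^2 - p - 28)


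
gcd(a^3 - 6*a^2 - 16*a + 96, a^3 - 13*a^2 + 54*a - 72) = a^2 - 10*a + 24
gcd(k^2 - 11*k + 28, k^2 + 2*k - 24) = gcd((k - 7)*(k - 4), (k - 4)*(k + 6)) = k - 4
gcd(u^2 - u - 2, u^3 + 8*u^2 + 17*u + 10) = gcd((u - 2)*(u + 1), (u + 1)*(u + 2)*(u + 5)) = u + 1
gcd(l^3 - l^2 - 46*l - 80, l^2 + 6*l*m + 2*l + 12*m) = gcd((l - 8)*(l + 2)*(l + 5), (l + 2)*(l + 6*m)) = l + 2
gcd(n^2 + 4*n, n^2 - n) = n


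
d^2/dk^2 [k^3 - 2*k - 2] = 6*k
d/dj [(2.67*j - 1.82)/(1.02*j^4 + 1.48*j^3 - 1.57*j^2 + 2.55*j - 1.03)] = (-8.1702*j^4 - 0.477599999999999*j^3 + 12.2727*j^2 - 5.7148*j + 1.8909)/(1.0404*j^8 + 3.0192*j^7 - 1.0124*j^6 + 0.5548*j^5 + 7.9117*j^4 - 11.0558*j^3 + 9.7367*j^2 - 5.253*j + 1.0609)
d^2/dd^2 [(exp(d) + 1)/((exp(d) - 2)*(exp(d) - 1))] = (exp(4*d) + 7*exp(3*d) - 21*exp(2*d) + 7*exp(d) + 10)*exp(d)/(exp(6*d) - 9*exp(5*d) + 33*exp(4*d) - 63*exp(3*d) + 66*exp(2*d) - 36*exp(d) + 8)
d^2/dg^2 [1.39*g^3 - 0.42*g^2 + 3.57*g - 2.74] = 8.34*g - 0.84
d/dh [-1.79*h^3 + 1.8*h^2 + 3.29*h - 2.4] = -5.37*h^2 + 3.6*h + 3.29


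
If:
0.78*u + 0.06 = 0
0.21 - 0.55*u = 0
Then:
No Solution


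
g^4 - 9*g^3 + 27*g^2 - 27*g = g*(g - 3)^3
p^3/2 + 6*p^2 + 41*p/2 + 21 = (p/2 + 1)*(p + 3)*(p + 7)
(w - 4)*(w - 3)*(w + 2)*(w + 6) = w^4 + w^3 - 32*w^2 + 12*w + 144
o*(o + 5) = o^2 + 5*o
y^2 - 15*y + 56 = (y - 8)*(y - 7)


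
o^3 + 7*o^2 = o^2*(o + 7)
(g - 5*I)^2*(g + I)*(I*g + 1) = I*g^4 + 10*g^3 - 24*I*g^2 + 10*g - 25*I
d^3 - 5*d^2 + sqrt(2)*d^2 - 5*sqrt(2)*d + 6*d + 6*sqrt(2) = (d - 3)*(d - 2)*(d + sqrt(2))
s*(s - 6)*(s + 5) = s^3 - s^2 - 30*s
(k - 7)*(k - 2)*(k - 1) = k^3 - 10*k^2 + 23*k - 14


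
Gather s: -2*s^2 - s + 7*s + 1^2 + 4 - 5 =-2*s^2 + 6*s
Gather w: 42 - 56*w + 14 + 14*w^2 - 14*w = 14*w^2 - 70*w + 56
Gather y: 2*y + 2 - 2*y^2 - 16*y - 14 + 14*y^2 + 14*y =12*y^2 - 12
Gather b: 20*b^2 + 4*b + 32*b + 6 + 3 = 20*b^2 + 36*b + 9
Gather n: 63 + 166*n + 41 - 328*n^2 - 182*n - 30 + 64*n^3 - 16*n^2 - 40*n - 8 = 64*n^3 - 344*n^2 - 56*n + 66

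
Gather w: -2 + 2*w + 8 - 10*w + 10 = 16 - 8*w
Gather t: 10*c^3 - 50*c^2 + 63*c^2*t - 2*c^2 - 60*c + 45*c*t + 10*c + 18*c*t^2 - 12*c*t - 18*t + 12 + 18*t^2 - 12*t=10*c^3 - 52*c^2 - 50*c + t^2*(18*c + 18) + t*(63*c^2 + 33*c - 30) + 12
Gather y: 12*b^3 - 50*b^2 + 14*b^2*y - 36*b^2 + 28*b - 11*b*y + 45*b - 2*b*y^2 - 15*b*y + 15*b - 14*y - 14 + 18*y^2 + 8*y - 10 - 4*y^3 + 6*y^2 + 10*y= 12*b^3 - 86*b^2 + 88*b - 4*y^3 + y^2*(24 - 2*b) + y*(14*b^2 - 26*b + 4) - 24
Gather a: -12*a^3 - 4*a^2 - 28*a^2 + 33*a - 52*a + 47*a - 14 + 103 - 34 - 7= -12*a^3 - 32*a^2 + 28*a + 48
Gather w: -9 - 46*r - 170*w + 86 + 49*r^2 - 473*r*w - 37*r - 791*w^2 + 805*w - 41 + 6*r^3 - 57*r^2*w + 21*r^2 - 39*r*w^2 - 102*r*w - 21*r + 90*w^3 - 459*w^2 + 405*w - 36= 6*r^3 + 70*r^2 - 104*r + 90*w^3 + w^2*(-39*r - 1250) + w*(-57*r^2 - 575*r + 1040)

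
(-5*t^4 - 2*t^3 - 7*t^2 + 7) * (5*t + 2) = -25*t^5 - 20*t^4 - 39*t^3 - 14*t^2 + 35*t + 14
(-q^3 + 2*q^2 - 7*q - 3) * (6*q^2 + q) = -6*q^5 + 11*q^4 - 40*q^3 - 25*q^2 - 3*q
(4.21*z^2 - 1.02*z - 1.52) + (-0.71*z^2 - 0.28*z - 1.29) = 3.5*z^2 - 1.3*z - 2.81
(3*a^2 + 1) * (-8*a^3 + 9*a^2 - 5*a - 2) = -24*a^5 + 27*a^4 - 23*a^3 + 3*a^2 - 5*a - 2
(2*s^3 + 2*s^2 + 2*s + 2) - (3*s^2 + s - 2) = 2*s^3 - s^2 + s + 4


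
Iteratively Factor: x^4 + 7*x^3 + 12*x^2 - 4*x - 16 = (x + 2)*(x^3 + 5*x^2 + 2*x - 8) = (x - 1)*(x + 2)*(x^2 + 6*x + 8) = (x - 1)*(x + 2)^2*(x + 4)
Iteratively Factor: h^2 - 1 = (h - 1)*(h + 1)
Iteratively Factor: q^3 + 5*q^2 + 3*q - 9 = (q + 3)*(q^2 + 2*q - 3) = (q - 1)*(q + 3)*(q + 3)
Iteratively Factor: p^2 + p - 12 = (p + 4)*(p - 3)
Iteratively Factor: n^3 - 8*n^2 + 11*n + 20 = (n - 5)*(n^2 - 3*n - 4) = (n - 5)*(n + 1)*(n - 4)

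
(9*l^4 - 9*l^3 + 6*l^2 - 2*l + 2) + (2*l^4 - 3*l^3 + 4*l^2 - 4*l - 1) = 11*l^4 - 12*l^3 + 10*l^2 - 6*l + 1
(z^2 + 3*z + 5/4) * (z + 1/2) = z^3 + 7*z^2/2 + 11*z/4 + 5/8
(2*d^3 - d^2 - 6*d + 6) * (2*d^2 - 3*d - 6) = 4*d^5 - 8*d^4 - 21*d^3 + 36*d^2 + 18*d - 36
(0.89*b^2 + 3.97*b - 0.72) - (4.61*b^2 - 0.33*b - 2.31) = -3.72*b^2 + 4.3*b + 1.59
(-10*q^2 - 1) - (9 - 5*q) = -10*q^2 + 5*q - 10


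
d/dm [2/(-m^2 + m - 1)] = 2*(2*m - 1)/(m^2 - m + 1)^2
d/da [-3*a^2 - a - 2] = -6*a - 1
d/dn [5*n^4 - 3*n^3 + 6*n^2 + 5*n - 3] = 20*n^3 - 9*n^2 + 12*n + 5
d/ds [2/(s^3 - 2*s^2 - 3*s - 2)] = 2*(-3*s^2 + 4*s + 3)/(-s^3 + 2*s^2 + 3*s + 2)^2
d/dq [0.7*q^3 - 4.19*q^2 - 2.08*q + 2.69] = 2.1*q^2 - 8.38*q - 2.08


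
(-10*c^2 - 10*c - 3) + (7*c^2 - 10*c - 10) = -3*c^2 - 20*c - 13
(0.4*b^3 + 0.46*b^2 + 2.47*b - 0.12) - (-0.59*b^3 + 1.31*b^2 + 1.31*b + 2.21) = 0.99*b^3 - 0.85*b^2 + 1.16*b - 2.33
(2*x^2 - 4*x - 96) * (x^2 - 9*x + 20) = 2*x^4 - 22*x^3 - 20*x^2 + 784*x - 1920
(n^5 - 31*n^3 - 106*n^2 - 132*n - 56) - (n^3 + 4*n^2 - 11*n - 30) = n^5 - 32*n^3 - 110*n^2 - 121*n - 26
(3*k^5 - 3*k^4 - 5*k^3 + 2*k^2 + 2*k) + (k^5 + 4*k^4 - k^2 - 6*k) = 4*k^5 + k^4 - 5*k^3 + k^2 - 4*k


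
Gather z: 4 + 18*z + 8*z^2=8*z^2 + 18*z + 4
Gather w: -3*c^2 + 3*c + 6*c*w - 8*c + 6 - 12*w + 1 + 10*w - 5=-3*c^2 - 5*c + w*(6*c - 2) + 2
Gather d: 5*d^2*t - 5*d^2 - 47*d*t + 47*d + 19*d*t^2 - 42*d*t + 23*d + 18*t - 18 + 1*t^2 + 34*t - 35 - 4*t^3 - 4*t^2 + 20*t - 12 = d^2*(5*t - 5) + d*(19*t^2 - 89*t + 70) - 4*t^3 - 3*t^2 + 72*t - 65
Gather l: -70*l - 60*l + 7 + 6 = 13 - 130*l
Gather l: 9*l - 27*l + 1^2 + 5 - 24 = -18*l - 18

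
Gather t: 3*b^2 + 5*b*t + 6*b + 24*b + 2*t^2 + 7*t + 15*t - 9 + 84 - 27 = 3*b^2 + 30*b + 2*t^2 + t*(5*b + 22) + 48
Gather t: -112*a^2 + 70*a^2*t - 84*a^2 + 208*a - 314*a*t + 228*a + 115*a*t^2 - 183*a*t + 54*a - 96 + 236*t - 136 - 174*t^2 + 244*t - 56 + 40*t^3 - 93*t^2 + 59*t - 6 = -196*a^2 + 490*a + 40*t^3 + t^2*(115*a - 267) + t*(70*a^2 - 497*a + 539) - 294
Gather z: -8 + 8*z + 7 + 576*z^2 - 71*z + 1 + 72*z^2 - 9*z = 648*z^2 - 72*z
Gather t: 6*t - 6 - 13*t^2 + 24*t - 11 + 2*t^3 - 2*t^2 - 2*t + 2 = 2*t^3 - 15*t^2 + 28*t - 15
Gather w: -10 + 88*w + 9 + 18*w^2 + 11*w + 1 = 18*w^2 + 99*w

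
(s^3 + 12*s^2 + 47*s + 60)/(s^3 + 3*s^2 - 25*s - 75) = (s + 4)/(s - 5)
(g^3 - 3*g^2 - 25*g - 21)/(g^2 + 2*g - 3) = (g^2 - 6*g - 7)/(g - 1)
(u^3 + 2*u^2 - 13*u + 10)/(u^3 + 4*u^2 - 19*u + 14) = (u + 5)/(u + 7)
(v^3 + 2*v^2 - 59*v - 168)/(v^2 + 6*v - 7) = (v^2 - 5*v - 24)/(v - 1)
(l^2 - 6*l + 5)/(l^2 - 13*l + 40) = (l - 1)/(l - 8)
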